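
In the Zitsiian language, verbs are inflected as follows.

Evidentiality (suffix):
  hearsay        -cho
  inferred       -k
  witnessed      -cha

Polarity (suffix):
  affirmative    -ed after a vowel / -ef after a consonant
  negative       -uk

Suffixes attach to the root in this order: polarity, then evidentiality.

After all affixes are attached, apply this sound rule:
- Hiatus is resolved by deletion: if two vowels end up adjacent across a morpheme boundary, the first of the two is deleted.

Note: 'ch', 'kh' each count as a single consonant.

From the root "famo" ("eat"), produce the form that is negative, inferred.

famukk

Attach polarity negative -uk → famouk.
Attach evidentiality inferred -k → famoukk.
Apply vowel deletion: famoukk → famukk.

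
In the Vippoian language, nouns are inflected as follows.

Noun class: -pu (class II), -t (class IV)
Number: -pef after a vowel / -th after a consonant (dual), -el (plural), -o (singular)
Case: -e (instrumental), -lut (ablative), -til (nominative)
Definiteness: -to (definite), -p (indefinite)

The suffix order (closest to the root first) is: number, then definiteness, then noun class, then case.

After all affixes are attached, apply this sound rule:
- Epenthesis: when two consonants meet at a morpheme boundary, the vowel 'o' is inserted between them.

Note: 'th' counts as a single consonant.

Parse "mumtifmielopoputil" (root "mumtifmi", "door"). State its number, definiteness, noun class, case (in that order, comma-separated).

plural, indefinite, class II, nominative

Segment: mumtifmi-el-p-pu-til.
number: -el → plural.
definiteness: -p → indefinite.
noun class: -pu → class II.
case: -til → nominative.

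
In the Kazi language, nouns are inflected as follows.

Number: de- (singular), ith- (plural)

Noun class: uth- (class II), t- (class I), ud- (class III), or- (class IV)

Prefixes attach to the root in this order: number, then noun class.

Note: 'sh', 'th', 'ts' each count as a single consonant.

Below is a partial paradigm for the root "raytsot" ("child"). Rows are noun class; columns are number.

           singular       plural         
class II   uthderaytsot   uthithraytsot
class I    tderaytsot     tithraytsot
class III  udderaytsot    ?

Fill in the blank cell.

udithraytsot

Attach number plural ith- → ithraytsot.
Attach noun class class III ud- → udithraytsot.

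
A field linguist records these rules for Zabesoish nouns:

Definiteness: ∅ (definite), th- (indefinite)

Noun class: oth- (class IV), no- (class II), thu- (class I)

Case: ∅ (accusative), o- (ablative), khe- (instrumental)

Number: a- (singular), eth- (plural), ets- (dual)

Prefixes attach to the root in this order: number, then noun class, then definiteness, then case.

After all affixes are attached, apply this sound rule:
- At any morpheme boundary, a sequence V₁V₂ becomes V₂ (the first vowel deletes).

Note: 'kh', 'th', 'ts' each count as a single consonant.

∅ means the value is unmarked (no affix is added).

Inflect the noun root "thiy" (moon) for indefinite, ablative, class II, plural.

othneththiy

Attach number plural eth- → eththiy.
Attach noun class class II no- → noeththiy.
Attach definiteness indefinite th- → thnoeththiy.
Attach case ablative o- → othnoeththiy.
Apply vowel deletion: othnoeththiy → othneththiy.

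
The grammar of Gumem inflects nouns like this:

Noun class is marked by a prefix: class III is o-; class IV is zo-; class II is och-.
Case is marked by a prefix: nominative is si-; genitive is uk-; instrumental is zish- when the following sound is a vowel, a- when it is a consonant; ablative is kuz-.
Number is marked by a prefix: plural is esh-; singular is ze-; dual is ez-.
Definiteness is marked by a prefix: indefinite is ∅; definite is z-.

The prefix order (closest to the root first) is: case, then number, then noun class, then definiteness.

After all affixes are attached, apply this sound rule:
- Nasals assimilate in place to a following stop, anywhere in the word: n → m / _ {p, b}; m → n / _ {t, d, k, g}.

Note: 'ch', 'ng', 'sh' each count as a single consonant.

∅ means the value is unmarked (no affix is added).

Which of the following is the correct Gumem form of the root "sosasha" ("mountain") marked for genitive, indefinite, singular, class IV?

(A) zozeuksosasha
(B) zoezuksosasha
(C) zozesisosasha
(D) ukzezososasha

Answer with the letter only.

A

Attach case genitive uk- → uksosasha.
Attach number singular ze- → zeuksosasha.
Attach noun class class IV zo- → zozeuksosasha.
definiteness = indefinite: zero marking, form stays zozeuksosasha.
Nasal assimilation: no change.
So the correct form is zozeuksosasha, option (A).
(B) zoezuksosasha is wrong: it uses dual instead of singular for number.
(C) zozesisosasha is wrong: it uses nominative instead of genitive for case.
(D) ukzezososasha is wrong: it has the affixes in the wrong order.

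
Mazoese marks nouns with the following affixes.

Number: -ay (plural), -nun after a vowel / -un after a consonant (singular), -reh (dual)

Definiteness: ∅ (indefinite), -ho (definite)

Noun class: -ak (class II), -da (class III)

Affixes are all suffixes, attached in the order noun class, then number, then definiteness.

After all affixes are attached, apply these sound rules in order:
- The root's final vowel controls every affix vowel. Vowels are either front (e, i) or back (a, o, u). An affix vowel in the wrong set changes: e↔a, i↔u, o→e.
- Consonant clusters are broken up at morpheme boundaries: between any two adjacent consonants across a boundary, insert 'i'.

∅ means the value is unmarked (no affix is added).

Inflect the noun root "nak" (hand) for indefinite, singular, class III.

nakidanun

Attach noun class class III -da → nakda.
Attach number singular -nun (after vowel 'a') → nakdanun.
definiteness = indefinite: zero marking, form stays nakdanun.
Vowel harmony: no change.
Apply epenthesis: nakdanun → nakidanun.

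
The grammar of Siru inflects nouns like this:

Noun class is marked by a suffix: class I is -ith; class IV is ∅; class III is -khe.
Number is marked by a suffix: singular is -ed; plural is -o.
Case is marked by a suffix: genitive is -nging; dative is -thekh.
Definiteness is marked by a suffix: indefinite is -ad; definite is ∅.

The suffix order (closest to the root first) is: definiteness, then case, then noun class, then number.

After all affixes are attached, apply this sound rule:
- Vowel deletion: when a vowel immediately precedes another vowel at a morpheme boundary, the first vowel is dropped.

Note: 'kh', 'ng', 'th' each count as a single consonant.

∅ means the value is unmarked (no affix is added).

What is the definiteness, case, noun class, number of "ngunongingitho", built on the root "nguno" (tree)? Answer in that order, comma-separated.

Segment: nguno-nging-ith-o.
definiteness: ∅ → definite.
case: -nging → genitive.
noun class: -ith → class I.
number: -o → plural.

definite, genitive, class I, plural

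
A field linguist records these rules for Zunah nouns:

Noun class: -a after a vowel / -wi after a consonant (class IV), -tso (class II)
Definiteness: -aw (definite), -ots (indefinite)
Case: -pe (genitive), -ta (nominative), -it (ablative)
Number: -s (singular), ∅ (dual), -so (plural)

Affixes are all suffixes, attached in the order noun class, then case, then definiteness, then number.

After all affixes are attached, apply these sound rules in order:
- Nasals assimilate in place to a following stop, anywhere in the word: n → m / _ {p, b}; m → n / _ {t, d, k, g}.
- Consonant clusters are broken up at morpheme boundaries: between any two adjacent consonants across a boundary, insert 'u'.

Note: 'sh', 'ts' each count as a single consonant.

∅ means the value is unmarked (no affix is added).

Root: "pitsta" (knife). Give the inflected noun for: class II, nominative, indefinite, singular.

pitstatsotaotsus

Attach noun class class II -tso → pitstatso.
Attach case nominative -ta → pitstatsota.
Attach definiteness indefinite -ots → pitstatsotaots.
Attach number singular -s → pitstatsotaotss.
Nasal assimilation: no change.
Apply epenthesis: pitstatsotaotss → pitstatsotaotsus.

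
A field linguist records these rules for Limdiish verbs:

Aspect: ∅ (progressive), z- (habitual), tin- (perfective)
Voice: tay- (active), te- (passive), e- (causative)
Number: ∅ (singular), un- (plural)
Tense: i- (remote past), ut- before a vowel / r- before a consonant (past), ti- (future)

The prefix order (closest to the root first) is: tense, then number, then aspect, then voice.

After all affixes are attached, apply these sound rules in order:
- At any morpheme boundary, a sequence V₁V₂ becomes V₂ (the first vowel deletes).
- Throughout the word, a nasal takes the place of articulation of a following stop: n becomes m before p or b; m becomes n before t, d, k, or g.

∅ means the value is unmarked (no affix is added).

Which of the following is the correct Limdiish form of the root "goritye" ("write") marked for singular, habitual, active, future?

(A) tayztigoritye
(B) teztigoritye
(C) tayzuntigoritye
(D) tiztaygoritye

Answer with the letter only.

A

Attach tense future ti- → tigoritye.
number = singular: zero marking, form stays tigoritye.
Attach aspect habitual z- → ztigoritye.
Attach voice active tay- → tayztigoritye.
Vowel deletion: no change.
Nasal assimilation: no change.
So the correct form is tayztigoritye, option (A).
(D) tiztaygoritye is wrong: it has the affixes in the wrong order.
(B) teztigoritye is wrong: it uses passive instead of active for voice.
(C) tayzuntigoritye is wrong: it uses plural instead of singular for number.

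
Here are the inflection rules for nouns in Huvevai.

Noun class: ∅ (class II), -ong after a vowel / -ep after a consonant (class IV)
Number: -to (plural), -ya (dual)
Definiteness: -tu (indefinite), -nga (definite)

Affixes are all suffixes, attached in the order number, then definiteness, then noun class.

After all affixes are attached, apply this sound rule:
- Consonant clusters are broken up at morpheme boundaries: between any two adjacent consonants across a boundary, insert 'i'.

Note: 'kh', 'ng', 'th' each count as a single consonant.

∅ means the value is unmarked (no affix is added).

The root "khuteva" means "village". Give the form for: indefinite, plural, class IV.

Attach number plural -to → khutevato.
Attach definiteness indefinite -tu → khutevatotu.
Attach noun class class IV -ong (after vowel 'u') → khutevatotuong.
Epenthesis: no change.

khutevatotuong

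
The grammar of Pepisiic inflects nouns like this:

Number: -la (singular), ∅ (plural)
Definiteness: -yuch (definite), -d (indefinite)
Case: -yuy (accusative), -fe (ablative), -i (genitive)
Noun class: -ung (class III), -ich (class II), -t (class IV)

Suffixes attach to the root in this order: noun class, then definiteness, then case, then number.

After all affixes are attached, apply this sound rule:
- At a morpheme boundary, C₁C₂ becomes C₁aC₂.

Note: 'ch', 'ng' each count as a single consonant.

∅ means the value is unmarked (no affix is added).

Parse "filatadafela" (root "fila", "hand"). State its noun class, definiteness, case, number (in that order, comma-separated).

Segment: fila-t-d-fe-la.
noun class: -t → class IV.
definiteness: -d → indefinite.
case: -fe → ablative.
number: -la → singular.

class IV, indefinite, ablative, singular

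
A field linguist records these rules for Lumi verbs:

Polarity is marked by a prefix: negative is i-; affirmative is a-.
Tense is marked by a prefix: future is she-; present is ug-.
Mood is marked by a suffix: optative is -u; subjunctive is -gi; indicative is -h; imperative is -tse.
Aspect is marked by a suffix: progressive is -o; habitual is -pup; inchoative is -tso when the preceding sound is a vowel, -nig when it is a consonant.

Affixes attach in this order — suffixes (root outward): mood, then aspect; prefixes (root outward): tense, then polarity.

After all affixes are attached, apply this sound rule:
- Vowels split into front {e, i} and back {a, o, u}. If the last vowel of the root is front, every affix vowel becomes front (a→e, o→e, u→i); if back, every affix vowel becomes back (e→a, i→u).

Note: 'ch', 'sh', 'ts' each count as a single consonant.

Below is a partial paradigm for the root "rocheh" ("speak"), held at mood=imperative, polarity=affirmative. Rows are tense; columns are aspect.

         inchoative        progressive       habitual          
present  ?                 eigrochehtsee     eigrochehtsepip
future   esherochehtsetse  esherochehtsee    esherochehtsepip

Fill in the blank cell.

Attach mood imperative -tse → rochehtse.
Attach tense present ug- → ugrochehtse.
Attach polarity affirmative a- → augrochehtse.
Attach aspect inchoative -tso (after vowel 'e') → augrochehtsetso.
Apply vowel harmony: augrochehtsetso → eigrochehtsetse.

eigrochehtsetse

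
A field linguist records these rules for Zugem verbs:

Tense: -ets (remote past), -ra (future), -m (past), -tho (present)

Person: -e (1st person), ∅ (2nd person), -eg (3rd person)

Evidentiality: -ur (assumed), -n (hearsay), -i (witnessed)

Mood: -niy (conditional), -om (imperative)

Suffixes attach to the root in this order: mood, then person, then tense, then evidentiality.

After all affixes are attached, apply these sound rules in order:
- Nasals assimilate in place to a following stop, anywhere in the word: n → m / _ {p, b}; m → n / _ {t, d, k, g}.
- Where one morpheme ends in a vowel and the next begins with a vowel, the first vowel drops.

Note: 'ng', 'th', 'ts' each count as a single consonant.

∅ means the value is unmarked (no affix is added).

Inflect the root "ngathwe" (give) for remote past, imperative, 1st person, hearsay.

Attach mood imperative -om → ngathweom.
Attach person 1st person -e → ngathweome.
Attach tense remote past -ets → ngathweomeets.
Attach evidentiality hearsay -n → ngathweomeetsn.
Nasal assimilation: no change.
Apply vowel deletion: ngathweomeetsn → ngathwometsn.

ngathwometsn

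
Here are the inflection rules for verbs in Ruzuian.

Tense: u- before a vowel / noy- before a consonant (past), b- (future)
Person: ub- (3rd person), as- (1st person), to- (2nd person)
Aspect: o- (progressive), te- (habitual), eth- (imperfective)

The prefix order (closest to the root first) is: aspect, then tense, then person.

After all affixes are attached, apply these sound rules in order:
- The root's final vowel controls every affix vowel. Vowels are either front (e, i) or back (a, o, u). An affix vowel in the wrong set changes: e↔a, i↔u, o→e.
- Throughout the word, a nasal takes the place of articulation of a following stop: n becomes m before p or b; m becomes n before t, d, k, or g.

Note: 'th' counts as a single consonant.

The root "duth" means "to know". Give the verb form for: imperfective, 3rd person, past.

ubuathduth

Attach aspect imperfective eth- → ethduth.
Attach tense past u- (before vowel 'e') → uethduth.
Attach person 3rd person ub- → ubuethduth.
Apply vowel harmony: ubuethduth → ubuathduth.
Nasal assimilation: no change.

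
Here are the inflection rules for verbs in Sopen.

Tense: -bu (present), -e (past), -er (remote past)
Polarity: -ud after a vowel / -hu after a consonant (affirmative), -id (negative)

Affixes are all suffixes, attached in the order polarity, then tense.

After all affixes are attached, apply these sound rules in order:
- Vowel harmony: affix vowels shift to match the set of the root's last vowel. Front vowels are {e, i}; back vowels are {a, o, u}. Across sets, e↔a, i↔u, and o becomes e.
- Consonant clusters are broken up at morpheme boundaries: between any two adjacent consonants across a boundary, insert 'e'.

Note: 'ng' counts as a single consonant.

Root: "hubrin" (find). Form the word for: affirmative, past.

Attach polarity affirmative -hu (after consonant 'n') → hubrinhu.
Attach tense past -e → hubrinhue.
Apply vowel harmony: hubrinhue → hubrinhie.
Apply epenthesis: hubrinhie → hubrinehie.

hubrinehie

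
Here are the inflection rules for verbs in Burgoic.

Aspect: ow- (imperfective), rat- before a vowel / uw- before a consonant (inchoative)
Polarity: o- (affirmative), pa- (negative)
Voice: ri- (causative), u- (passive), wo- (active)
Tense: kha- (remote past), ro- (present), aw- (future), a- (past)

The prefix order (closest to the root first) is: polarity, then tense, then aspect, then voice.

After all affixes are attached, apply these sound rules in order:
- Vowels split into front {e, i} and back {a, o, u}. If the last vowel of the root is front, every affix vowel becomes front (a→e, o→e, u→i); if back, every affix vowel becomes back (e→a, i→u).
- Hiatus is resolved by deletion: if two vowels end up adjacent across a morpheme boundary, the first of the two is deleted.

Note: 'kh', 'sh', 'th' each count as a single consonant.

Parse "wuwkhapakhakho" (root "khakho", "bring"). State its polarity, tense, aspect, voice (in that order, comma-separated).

negative, remote past, inchoative, active

Segment: wo-uw-kha-pa-khakho.
polarity: pa- → negative.
tense: kha- → remote past.
aspect: rat/uw- → inchoative.
voice: wo- → active.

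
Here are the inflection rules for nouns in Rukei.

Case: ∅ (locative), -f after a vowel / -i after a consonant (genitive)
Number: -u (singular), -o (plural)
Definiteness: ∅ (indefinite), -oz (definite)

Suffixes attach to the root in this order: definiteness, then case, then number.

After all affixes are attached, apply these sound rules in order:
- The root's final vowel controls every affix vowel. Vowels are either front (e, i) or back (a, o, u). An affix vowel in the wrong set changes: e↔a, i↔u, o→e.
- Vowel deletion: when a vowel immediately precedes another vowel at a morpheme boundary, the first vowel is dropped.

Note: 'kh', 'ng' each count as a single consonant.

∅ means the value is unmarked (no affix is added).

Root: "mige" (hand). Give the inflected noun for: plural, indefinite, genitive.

definiteness = indefinite: zero marking, form stays mige.
Attach case genitive -f (after vowel 'e') → migef.
Attach number plural -o → migefo.
Apply vowel harmony: migefo → migefe.
Vowel deletion: no change.

migefe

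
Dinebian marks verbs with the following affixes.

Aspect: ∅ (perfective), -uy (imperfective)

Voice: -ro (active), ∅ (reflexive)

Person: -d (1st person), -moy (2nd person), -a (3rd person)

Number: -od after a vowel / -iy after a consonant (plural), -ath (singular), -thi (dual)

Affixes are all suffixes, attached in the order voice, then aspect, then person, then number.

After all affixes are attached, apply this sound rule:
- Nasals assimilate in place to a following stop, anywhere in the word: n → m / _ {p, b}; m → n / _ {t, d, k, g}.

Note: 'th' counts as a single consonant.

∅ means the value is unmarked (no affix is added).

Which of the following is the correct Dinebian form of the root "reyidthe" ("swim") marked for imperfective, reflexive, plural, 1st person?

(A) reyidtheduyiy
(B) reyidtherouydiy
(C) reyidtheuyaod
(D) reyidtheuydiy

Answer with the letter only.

voice = reflexive: zero marking, form stays reyidthe.
Attach aspect imperfective -uy → reyidtheuy.
Attach person 1st person -d → reyidtheuyd.
Attach number plural -iy (after consonant 'd') → reyidtheuydiy.
Nasal assimilation: no change.
So the correct form is reyidtheuydiy, option (D).
(B) reyidtherouydiy is wrong: it uses active instead of reflexive for voice.
(A) reyidtheduyiy is wrong: it has the affixes in the wrong order.
(C) reyidtheuyaod is wrong: it uses 3rd person instead of 1st person for person.

D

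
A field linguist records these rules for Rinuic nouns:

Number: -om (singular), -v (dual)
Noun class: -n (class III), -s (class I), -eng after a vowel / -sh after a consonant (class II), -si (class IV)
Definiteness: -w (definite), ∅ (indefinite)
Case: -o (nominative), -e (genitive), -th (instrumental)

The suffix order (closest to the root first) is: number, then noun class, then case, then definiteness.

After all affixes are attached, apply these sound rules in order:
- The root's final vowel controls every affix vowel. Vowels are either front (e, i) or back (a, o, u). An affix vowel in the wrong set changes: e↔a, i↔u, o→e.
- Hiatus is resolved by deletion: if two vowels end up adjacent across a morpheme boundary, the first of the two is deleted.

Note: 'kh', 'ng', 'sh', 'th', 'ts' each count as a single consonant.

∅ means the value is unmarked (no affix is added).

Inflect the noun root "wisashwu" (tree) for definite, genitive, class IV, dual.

Attach number dual -v → wisashwuv.
Attach noun class class IV -si → wisashwuvsi.
Attach case genitive -e → wisashwuvsie.
Attach definiteness definite -w → wisashwuvsiew.
Apply vowel harmony: wisashwuvsiew → wisashwuvsuaw.
Apply vowel deletion: wisashwuvsuaw → wisashwuvsaw.

wisashwuvsaw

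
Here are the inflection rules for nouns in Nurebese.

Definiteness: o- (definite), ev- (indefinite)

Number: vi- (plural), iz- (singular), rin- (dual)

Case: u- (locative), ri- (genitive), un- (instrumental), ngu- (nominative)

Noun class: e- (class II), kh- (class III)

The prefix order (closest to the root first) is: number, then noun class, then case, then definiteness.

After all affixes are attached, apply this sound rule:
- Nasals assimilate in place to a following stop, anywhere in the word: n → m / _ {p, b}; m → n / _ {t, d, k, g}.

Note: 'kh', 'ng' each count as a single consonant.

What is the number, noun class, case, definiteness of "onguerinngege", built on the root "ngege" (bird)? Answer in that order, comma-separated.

dual, class II, nominative, definite

Segment: o-ngu-e-rin-ngege.
number: rin- → dual.
noun class: e- → class II.
case: ngu- → nominative.
definiteness: o- → definite.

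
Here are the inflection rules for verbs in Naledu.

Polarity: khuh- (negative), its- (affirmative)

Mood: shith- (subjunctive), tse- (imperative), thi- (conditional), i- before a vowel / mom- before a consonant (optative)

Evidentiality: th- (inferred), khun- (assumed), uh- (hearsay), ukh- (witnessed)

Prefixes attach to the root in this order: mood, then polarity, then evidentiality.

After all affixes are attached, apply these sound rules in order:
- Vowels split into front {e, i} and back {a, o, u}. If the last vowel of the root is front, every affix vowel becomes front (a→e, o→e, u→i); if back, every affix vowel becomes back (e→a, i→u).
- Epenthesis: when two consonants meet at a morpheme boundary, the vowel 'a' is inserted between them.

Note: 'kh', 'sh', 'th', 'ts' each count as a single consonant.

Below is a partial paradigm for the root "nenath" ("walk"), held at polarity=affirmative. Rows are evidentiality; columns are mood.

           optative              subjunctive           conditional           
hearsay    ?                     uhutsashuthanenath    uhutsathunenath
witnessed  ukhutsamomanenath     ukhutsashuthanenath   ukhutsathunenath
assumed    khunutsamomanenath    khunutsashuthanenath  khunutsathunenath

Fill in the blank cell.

uhutsamomanenath

Attach mood optative mom- (before consonant 'n') → momnenath.
Attach polarity affirmative its- → itsmomnenath.
Attach evidentiality hearsay uh- → uhitsmomnenath.
Apply vowel harmony: uhitsmomnenath → uhutsmomnenath.
Apply epenthesis: uhutsmomnenath → uhutsamomanenath.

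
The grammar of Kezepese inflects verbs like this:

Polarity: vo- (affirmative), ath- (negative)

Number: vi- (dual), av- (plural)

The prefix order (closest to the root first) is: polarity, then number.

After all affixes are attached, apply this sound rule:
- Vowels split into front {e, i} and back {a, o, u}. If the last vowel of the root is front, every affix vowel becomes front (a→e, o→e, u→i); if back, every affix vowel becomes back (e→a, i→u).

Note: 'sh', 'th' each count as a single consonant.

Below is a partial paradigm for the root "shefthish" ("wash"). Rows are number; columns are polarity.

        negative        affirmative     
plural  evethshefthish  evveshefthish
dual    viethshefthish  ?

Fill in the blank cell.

Attach polarity affirmative vo- → voshefthish.
Attach number dual vi- → vivoshefthish.
Apply vowel harmony: vivoshefthish → viveshefthish.

viveshefthish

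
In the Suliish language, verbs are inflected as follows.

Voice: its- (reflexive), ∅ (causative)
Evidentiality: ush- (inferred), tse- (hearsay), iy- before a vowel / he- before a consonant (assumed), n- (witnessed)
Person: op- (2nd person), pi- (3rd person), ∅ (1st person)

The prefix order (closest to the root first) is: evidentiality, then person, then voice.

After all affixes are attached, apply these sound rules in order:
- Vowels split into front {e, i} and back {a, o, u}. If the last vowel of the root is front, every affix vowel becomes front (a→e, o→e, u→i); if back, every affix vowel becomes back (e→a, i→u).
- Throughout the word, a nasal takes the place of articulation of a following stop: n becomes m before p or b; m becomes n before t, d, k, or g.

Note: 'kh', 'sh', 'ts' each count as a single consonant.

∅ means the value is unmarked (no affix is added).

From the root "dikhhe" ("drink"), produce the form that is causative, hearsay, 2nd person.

Attach evidentiality hearsay tse- → tsedikhhe.
Attach person 2nd person op- → optsedikhhe.
voice = causative: zero marking, form stays optsedikhhe.
Apply vowel harmony: optsedikhhe → eptsedikhhe.
Nasal assimilation: no change.

eptsedikhhe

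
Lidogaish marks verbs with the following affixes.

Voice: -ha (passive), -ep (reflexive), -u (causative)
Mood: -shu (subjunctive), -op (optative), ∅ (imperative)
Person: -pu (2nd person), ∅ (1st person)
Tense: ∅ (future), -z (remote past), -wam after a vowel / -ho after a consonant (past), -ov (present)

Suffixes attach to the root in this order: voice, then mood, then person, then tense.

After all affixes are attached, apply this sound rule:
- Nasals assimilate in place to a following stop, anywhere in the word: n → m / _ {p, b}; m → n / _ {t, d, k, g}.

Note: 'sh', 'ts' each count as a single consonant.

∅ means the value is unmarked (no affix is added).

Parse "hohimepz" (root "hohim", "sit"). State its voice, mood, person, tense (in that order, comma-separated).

reflexive, imperative, 1st person, remote past

Segment: hohim-ep-z.
voice: -ep → reflexive.
mood: ∅ → imperative.
person: ∅ → 1st person.
tense: -z → remote past.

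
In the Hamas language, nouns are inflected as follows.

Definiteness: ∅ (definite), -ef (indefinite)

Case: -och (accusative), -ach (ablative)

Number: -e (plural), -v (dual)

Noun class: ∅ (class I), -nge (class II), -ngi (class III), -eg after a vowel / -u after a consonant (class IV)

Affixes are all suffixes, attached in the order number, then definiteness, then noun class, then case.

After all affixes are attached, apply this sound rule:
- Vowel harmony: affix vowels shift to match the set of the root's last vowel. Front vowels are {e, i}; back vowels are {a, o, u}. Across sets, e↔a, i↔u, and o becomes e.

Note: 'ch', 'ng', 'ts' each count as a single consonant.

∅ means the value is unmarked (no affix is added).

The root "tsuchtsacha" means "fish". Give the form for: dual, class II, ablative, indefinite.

Attach number dual -v → tsuchtsachav.
Attach definiteness indefinite -ef → tsuchtsachavef.
Attach noun class class II -nge → tsuchtsachavefnge.
Attach case ablative -ach → tsuchtsachavefngeach.
Apply vowel harmony: tsuchtsachavefngeach → tsuchtsachavafngaach.

tsuchtsachavafngaach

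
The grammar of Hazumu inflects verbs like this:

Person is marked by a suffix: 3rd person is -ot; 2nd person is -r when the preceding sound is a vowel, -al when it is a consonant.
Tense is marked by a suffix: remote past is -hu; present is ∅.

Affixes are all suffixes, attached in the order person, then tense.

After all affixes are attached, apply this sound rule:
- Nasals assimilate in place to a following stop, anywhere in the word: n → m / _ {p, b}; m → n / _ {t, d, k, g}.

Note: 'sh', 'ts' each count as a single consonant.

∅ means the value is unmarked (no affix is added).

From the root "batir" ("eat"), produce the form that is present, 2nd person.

batiral

Attach person 2nd person -al (after consonant 'r') → batiral.
tense = present: zero marking, form stays batiral.
Nasal assimilation: no change.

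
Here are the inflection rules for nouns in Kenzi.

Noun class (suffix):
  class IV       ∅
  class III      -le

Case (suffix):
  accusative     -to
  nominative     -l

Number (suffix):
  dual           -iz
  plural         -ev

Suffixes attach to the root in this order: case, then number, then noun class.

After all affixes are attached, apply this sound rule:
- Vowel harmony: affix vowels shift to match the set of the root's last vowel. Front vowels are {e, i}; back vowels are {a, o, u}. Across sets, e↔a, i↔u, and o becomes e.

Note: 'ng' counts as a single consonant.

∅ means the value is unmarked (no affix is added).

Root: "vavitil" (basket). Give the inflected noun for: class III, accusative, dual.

Attach case accusative -to → vavitilto.
Attach number dual -iz → vavitiltoiz.
Attach noun class class III -le → vavitiltoizle.
Apply vowel harmony: vavitiltoizle → vavitilteizle.

vavitilteizle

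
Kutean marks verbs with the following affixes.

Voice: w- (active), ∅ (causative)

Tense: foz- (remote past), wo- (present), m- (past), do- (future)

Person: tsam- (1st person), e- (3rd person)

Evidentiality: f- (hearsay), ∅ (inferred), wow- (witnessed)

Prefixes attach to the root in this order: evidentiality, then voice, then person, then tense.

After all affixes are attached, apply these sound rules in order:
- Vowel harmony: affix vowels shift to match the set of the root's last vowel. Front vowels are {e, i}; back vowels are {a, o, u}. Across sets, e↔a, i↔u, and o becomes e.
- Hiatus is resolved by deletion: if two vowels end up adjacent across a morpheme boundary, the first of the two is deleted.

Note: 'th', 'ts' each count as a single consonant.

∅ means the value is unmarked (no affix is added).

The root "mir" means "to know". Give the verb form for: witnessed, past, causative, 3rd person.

mewewmir

Attach evidentiality witnessed wow- → wowmir.
voice = causative: zero marking, form stays wowmir.
Attach person 3rd person e- → ewowmir.
Attach tense past m- → mewowmir.
Apply vowel harmony: mewowmir → mewewmir.
Vowel deletion: no change.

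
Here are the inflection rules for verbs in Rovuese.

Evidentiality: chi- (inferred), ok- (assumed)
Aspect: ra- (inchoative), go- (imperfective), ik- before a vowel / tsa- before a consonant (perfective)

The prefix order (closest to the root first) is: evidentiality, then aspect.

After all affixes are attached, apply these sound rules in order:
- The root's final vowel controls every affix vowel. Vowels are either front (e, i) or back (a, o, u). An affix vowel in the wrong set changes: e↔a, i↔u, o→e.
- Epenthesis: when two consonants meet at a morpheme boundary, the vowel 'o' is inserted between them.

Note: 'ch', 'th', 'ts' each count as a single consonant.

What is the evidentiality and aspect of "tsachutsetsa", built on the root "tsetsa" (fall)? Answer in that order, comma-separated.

inferred, perfective

Segment: tsa-chi-tsetsa.
evidentiality: chi- → inferred.
aspect: ik/tsa- → perfective.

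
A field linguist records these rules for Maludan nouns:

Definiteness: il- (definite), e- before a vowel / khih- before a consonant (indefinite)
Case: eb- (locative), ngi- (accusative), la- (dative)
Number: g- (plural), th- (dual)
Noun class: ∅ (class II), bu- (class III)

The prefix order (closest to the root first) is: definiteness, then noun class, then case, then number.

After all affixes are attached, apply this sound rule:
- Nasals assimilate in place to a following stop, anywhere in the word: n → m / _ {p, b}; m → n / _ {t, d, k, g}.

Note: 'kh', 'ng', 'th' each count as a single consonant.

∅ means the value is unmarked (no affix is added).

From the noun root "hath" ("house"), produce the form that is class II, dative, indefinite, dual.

thlakhihhath

Attach definiteness indefinite khih- (before consonant 'h') → khihhath.
noun class = class II: zero marking, form stays khihhath.
Attach case dative la- → lakhihhath.
Attach number dual th- → thlakhihhath.
Nasal assimilation: no change.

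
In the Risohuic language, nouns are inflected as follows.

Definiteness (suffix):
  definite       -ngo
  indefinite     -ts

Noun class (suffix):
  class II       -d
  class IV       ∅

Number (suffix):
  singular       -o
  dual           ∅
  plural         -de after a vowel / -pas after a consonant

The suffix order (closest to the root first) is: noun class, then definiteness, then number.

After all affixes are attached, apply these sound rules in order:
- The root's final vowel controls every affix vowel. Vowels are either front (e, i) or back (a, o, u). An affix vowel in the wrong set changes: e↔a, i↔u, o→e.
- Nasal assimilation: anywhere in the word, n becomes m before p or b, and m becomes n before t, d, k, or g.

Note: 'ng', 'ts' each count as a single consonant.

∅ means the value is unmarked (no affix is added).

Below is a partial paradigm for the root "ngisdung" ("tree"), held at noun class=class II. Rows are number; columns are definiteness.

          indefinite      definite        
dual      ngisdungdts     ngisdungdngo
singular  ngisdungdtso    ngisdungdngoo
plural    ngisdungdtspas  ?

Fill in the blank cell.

ngisdungdngoda

Attach noun class class II -d → ngisdungd.
Attach definiteness definite -ngo → ngisdungdngo.
Attach number plural -de (after vowel 'o') → ngisdungdngode.
Apply vowel harmony: ngisdungdngode → ngisdungdngoda.
Nasal assimilation: no change.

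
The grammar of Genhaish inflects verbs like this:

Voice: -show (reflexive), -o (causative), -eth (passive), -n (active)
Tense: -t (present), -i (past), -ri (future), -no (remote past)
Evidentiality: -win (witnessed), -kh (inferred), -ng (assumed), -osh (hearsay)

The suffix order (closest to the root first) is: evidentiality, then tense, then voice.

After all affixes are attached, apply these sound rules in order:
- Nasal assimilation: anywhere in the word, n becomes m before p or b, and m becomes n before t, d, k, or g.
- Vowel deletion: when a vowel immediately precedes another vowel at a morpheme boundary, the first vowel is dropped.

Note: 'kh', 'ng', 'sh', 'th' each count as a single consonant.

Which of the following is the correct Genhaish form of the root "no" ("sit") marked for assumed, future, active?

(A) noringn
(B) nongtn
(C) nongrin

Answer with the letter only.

Attach evidentiality assumed -ng → nong.
Attach tense future -ri → nongri.
Attach voice active -n → nongrin.
Nasal assimilation: no change.
Vowel deletion: no change.
So the correct form is nongrin, option (C).
(B) nongtn is wrong: it uses present instead of future for tense.
(A) noringn is wrong: it has the affixes in the wrong order.

C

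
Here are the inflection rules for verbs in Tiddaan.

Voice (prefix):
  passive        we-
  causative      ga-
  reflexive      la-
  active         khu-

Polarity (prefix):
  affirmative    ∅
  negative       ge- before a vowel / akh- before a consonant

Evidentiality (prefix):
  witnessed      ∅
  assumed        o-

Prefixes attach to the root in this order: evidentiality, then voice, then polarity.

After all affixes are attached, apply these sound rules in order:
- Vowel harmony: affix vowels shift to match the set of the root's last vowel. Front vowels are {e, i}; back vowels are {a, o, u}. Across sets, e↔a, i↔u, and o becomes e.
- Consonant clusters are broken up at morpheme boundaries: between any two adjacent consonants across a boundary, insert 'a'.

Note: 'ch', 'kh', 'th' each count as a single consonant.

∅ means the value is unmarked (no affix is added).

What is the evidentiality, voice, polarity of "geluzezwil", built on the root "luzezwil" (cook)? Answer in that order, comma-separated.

Segment: ga-luzezwil.
evidentiality: ∅ → witnessed.
voice: ga- → causative.
polarity: ∅ → affirmative.

witnessed, causative, affirmative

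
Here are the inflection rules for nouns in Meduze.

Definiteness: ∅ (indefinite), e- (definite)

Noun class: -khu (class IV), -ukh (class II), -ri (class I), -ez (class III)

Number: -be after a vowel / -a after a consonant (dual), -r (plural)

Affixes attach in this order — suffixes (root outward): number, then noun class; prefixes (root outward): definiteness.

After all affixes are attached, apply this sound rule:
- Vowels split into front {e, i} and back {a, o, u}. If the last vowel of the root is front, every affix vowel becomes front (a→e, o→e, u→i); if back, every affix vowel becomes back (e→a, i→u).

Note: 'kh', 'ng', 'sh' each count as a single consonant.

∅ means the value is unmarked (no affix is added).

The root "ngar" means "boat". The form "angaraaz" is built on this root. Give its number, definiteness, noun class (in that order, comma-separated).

dual, definite, class III

Segment: e-ngar-a-ez.
number: -be/a → dual.
definiteness: e- → definite.
noun class: -ez → class III.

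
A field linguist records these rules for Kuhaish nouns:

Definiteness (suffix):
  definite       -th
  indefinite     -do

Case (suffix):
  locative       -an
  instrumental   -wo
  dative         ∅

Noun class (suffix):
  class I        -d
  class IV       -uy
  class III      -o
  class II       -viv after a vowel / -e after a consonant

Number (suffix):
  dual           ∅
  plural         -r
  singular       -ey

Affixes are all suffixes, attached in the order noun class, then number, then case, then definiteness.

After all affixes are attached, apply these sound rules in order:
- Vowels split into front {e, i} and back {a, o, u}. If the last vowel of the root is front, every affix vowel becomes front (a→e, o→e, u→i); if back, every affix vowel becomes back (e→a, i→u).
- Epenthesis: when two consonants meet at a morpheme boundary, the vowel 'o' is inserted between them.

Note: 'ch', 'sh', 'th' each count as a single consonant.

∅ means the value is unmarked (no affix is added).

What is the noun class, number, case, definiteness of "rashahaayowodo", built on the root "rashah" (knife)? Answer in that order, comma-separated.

class II, singular, instrumental, indefinite

Segment: rashah-e-ey-wo-do.
noun class: -viv/e → class II.
number: -ey → singular.
case: -wo → instrumental.
definiteness: -do → indefinite.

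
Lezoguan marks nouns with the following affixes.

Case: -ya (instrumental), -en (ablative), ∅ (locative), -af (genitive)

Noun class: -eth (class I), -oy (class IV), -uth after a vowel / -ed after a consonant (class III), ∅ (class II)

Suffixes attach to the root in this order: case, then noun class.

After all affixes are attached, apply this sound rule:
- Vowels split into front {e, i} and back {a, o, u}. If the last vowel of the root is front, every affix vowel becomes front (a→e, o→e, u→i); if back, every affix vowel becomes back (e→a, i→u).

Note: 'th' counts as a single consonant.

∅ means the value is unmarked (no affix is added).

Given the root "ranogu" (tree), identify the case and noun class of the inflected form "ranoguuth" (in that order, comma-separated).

Segment: ranogu-uth.
case: ∅ → locative.
noun class: -uth/ed → class III.

locative, class III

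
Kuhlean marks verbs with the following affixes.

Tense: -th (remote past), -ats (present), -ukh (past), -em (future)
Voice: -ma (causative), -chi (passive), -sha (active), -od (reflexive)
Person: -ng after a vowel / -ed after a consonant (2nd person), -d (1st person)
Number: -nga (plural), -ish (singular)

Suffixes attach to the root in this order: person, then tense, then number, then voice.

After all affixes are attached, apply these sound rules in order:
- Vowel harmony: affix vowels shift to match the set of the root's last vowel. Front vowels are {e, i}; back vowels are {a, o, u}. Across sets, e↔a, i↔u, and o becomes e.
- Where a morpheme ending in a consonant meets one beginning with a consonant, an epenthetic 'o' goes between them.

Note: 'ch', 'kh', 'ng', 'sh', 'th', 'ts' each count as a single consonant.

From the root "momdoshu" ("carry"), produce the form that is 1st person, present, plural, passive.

momdoshudatsongachu

Attach person 1st person -d → momdoshud.
Attach tense present -ats → momdoshudats.
Attach number plural -nga → momdoshudatsnga.
Attach voice passive -chi → momdoshudatsngachi.
Apply vowel harmony: momdoshudatsngachi → momdoshudatsngachu.
Apply epenthesis: momdoshudatsngachu → momdoshudatsongachu.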